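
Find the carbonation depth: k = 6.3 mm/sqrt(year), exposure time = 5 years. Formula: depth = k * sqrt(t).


depth = k * sqrt(t)
= 6.3 * sqrt(5)
= 14.09 mm

14.09


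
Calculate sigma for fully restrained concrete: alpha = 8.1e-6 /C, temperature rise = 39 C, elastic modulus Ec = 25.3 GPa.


sigma = alpha * dT * Ec
= 8.1e-6 * 39 * 25.3 * 1000
= 7.992 MPa

7.992


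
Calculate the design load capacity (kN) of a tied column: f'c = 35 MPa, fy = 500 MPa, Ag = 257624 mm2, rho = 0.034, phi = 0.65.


Ast = rho * Ag = 0.034 * 257624 = 8759.216 mm2
phi*Pn = 0.65 * 0.80 * (0.85 * 35 * (257624 - 8759.216) + 500 * 8759.216) / 1000
= 6127.33 kN

6127.33


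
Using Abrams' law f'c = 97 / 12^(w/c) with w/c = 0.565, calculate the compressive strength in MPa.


f'c = 97 / 12^0.565
= 97 / 4.071
= 23.83 MPa

23.83


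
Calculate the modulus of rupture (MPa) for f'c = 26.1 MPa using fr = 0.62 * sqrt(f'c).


fr = 0.62 * sqrt(26.1)
= 3.167 MPa

3.167


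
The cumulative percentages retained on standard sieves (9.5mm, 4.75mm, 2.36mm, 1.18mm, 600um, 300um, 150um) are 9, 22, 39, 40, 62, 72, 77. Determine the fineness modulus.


FM = sum(cumulative % retained) / 100
= 321 / 100
= 3.21

3.21


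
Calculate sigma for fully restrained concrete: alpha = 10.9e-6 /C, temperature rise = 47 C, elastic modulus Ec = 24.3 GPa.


sigma = alpha * dT * Ec
= 10.9e-6 * 47 * 24.3 * 1000
= 12.449 MPa

12.449


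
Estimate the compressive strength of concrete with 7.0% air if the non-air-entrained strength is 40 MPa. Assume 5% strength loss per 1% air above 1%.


Strength loss = (7.0 - 1) * 5 = 30.0%
f'c = 40 * (1 - 30.0/100)
= 28.0 MPa

28.0


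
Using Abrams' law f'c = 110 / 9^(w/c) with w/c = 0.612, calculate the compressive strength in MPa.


f'c = 110 / 9^0.612
= 110 / 3.837
= 28.67 MPa

28.67


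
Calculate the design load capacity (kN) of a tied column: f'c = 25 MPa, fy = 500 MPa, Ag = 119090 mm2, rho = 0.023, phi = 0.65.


Ast = rho * Ag = 0.023 * 119090 = 2739.07 mm2
phi*Pn = 0.65 * 0.80 * (0.85 * 25 * (119090 - 2739.07) + 500 * 2739.07) / 1000
= 1997.84 kN

1997.84


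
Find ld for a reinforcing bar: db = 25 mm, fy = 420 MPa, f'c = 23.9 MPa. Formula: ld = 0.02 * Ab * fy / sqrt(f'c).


Ab = pi * 25^2 / 4 = 490.874 mm2
ld = 0.02 * 490.874 * 420 / sqrt(23.9)
= 843.4 mm

843.4


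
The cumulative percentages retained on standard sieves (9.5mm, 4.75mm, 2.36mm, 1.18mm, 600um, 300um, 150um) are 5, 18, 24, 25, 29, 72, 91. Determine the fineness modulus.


FM = sum(cumulative % retained) / 100
= 264 / 100
= 2.64

2.64


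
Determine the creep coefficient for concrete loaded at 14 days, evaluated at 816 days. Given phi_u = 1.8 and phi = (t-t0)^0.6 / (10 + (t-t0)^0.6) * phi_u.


dt = 816 - 14 = 802
phi = 802^0.6 / (10 + 802^0.6) * 1.8
= 1.524

1.524


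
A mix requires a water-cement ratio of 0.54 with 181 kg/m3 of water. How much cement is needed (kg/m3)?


Cement = water / (w/c)
= 181 / 0.54
= 335.2 kg/m3

335.2


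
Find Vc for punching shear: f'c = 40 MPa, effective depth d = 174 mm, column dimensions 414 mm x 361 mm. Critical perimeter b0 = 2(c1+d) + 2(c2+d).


b0 = 2*(414 + 174) + 2*(361 + 174) = 2246 mm
Vc = 0.33 * sqrt(40) * 2246 * 174 / 1000
= 815.65 kN

815.65


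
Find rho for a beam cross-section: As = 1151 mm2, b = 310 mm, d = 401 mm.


rho = As / (b * d)
= 1151 / (310 * 401)
= 0.0093

0.0093


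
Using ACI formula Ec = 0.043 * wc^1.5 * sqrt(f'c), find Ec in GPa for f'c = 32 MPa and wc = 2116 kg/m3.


Ec = 0.043 * 2116^1.5 * sqrt(32) / 1000
= 23.68 GPa

23.68


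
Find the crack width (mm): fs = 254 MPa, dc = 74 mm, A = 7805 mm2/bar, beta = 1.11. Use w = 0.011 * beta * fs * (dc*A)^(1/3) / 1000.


w = 0.011 * beta * fs * (dc * A)^(1/3) / 1000
= 0.011 * 1.11 * 254 * (74 * 7805)^(1/3) / 1000
= 0.258 mm

0.258


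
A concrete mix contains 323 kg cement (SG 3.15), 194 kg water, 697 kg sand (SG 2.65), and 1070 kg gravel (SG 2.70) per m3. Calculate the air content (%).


Vol cement = 323 / (3.15 * 1000) = 0.10254 m3
Vol water = 194 / 1000 = 0.194 m3
Vol sand = 697 / (2.65 * 1000) = 0.263019 m3
Vol gravel = 1070 / (2.70 * 1000) = 0.396296 m3
Total solid + water volume = 0.955855 m3
Air = (1 - 0.955855) * 100 = 4.41%

4.41


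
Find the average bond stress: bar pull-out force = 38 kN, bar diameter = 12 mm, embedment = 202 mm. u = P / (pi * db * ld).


u = P / (pi * db * ld)
= 38 * 1000 / (pi * 12 * 202)
= 4.99 MPa

4.99


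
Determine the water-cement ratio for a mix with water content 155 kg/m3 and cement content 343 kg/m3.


w/c = water / cement
w/c = 155 / 343 = 0.452

0.452


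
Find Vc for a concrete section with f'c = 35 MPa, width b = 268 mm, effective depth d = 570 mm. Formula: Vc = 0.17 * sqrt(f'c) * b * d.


Vc = 0.17 * sqrt(35) * 268 * 570 / 1000
= 153.64 kN

153.64


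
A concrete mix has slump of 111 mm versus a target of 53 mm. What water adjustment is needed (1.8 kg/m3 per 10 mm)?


Difference = 53 - 111 = -58 mm
Water adjustment = -58 * 1.8 / 10 = -10.4 kg/m3

-10.4


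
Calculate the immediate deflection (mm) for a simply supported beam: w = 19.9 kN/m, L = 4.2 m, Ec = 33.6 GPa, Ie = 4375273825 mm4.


Convert: L = 4.2 m = 4200 mm, Ec = 33.6 GPa = 33600 MPa
delta = 5 * 19.9 * 4200^4 / (384 * 33600 * 4375273825)
= 0.55 mm

0.55


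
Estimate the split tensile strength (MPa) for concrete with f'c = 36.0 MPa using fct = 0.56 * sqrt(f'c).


fct = 0.56 * sqrt(36.0)
= 0.56 * 6.0
= 3.36 MPa

3.36


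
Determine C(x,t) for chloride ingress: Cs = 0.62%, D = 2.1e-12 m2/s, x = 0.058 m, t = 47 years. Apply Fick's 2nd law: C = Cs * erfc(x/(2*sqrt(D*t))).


t_seconds = 47 * 365.25 * 24 * 3600 = 1483207200.0 s
arg = 0.058 / (2 * sqrt(2.1e-12 * 1483207200.0))
= 0.5196
erfc(0.5196) = 0.4624
C = 0.62 * 0.4624 = 0.2867%

0.2867


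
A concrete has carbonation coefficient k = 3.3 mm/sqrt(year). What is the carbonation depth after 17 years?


depth = k * sqrt(t)
= 3.3 * sqrt(17)
= 13.61 mm

13.61


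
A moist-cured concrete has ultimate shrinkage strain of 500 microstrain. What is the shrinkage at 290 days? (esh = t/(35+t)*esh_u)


esh(290) = 290 / (35 + 290) * 500
= 290 / 325 * 500
= 446.2 microstrain

446.2


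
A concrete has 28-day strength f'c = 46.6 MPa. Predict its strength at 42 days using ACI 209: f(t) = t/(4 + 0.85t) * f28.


f(42) = 42 / (4 + 0.85 * 42) * 46.6
= 42 / 39.7 * 46.6
= 49.3 MPa

49.3


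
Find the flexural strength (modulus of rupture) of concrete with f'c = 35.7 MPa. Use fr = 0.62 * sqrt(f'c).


fr = 0.62 * sqrt(35.7)
= 3.704 MPa

3.704


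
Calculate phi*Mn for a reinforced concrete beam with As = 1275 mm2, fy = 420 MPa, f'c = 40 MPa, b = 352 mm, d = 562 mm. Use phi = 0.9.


a = As * fy / (0.85 * f'c * b)
= 1275 * 420 / (0.85 * 40 * 352)
= 44.7443 mm
Mn = As * fy * (d - a/2) / 10^6
= 288.9707 kN-m
phi*Mn = 0.9 * 288.9707 = 260.07 kN-m

260.07


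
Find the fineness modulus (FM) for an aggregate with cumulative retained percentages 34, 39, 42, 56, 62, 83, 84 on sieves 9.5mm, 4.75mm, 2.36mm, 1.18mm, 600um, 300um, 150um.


FM = sum(cumulative % retained) / 100
= 400 / 100
= 4.0

4.0


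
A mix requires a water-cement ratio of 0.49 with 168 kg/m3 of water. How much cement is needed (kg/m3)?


Cement = water / (w/c)
= 168 / 0.49
= 342.9 kg/m3

342.9


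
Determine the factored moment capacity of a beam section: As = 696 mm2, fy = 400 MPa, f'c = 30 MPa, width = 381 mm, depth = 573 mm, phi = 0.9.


a = As * fy / (0.85 * f'c * b)
= 696 * 400 / (0.85 * 30 * 381)
= 28.6552 mm
Mn = As * fy * (d - a/2) / 10^6
= 155.5344 kN-m
phi*Mn = 0.9 * 155.5344 = 139.98 kN-m

139.98


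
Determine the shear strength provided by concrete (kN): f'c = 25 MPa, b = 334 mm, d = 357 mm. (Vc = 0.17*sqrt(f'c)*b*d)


Vc = 0.17 * sqrt(25) * 334 * 357 / 1000
= 101.35 kN

101.35


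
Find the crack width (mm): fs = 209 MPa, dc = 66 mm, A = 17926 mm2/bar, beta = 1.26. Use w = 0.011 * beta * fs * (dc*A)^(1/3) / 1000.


w = 0.011 * beta * fs * (dc * A)^(1/3) / 1000
= 0.011 * 1.26 * 209 * (66 * 17926)^(1/3) / 1000
= 0.306 mm

0.306


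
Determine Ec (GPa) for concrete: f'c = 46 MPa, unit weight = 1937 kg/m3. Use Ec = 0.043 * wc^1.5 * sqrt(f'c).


Ec = 0.043 * 1937^1.5 * sqrt(46) / 1000
= 24.86 GPa

24.86


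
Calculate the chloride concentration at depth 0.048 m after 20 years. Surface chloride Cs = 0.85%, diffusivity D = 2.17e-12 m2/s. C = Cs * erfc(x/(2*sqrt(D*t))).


t_seconds = 20 * 365.25 * 24 * 3600 = 631152000.0 s
arg = 0.048 / (2 * sqrt(2.17e-12 * 631152000.0))
= 0.6485
erfc(0.6485) = 0.3591
C = 0.85 * 0.3591 = 0.3052%

0.3052


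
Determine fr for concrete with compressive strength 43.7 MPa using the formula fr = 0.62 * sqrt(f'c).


fr = 0.62 * sqrt(43.7)
= 4.099 MPa

4.099


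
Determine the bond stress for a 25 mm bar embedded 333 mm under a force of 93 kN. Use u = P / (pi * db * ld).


u = P / (pi * db * ld)
= 93 * 1000 / (pi * 25 * 333)
= 3.556 MPa

3.556


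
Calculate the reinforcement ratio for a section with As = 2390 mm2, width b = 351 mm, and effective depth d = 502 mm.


rho = As / (b * d)
= 2390 / (351 * 502)
= 0.0136

0.0136


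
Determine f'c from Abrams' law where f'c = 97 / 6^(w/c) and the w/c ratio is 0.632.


f'c = 97 / 6^0.632
= 97 / 3.103
= 31.26 MPa

31.26


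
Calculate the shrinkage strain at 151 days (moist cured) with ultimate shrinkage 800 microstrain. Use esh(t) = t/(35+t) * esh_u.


esh(151) = 151 / (35 + 151) * 800
= 151 / 186 * 800
= 649.5 microstrain

649.5


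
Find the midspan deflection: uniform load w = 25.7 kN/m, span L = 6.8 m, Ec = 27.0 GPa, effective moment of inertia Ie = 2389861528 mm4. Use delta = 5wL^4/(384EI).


Convert: L = 6.8 m = 6800 mm, Ec = 27.0 GPa = 27000 MPa
delta = 5 * 25.7 * 6800^4 / (384 * 27000 * 2389861528)
= 11.09 mm

11.09


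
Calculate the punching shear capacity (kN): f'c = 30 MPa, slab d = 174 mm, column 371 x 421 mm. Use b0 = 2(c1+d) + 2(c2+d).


b0 = 2*(371 + 174) + 2*(421 + 174) = 2280 mm
Vc = 0.33 * sqrt(30) * 2280 * 174 / 1000
= 717.07 kN

717.07


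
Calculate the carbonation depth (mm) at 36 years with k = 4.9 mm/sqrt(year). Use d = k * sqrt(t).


depth = k * sqrt(t)
= 4.9 * sqrt(36)
= 29.4 mm

29.4


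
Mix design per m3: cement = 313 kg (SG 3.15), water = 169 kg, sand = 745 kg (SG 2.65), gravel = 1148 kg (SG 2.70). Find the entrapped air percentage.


Vol cement = 313 / (3.15 * 1000) = 0.099365 m3
Vol water = 169 / 1000 = 0.169 m3
Vol sand = 745 / (2.65 * 1000) = 0.281132 m3
Vol gravel = 1148 / (2.70 * 1000) = 0.425185 m3
Total solid + water volume = 0.974682 m3
Air = (1 - 0.974682) * 100 = 2.53%

2.53


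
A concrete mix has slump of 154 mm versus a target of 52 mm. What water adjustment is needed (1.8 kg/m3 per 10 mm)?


Difference = 52 - 154 = -102 mm
Water adjustment = -102 * 1.8 / 10 = -18.4 kg/m3

-18.4


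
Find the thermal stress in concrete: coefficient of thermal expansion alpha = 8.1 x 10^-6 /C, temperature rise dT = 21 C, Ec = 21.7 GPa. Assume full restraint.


sigma = alpha * dT * Ec
= 8.1e-6 * 21 * 21.7 * 1000
= 3.691 MPa

3.691


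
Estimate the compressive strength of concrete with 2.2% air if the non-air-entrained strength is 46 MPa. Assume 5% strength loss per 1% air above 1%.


Strength loss = (2.2 - 1) * 5 = 6.0%
f'c = 46 * (1 - 6.0/100)
= 43.24 MPa

43.24


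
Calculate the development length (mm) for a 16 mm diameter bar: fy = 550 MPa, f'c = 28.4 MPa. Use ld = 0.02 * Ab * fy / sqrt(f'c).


Ab = pi * 16^2 / 4 = 201.062 mm2
ld = 0.02 * 201.062 * 550 / sqrt(28.4)
= 415.0 mm

415.0


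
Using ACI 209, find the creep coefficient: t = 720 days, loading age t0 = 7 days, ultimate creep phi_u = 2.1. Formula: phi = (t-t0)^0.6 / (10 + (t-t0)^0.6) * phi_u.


dt = 720 - 7 = 713
phi = 713^0.6 / (10 + 713^0.6) * 2.1
= 1.759

1.759


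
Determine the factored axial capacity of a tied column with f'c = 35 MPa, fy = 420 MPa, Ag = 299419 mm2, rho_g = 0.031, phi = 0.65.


Ast = rho * Ag = 0.031 * 299419 = 9281.989 mm2
phi*Pn = 0.65 * 0.80 * (0.85 * 35 * (299419 - 9281.989) + 420 * 9281.989) / 1000
= 6515.61 kN

6515.61


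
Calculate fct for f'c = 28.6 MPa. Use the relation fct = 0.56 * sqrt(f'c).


fct = 0.56 * sqrt(28.6)
= 0.56 * 5.348
= 2.995 MPa

2.995


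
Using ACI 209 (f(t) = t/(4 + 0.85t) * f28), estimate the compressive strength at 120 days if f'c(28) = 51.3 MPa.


f(120) = 120 / (4 + 0.85 * 120) * 51.3
= 120 / 106.0 * 51.3
= 58.08 MPa

58.08


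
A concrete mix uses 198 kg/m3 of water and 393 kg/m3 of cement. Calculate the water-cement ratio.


w/c = water / cement
w/c = 198 / 393 = 0.504

0.504


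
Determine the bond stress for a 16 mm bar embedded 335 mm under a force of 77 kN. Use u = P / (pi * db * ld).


u = P / (pi * db * ld)
= 77 * 1000 / (pi * 16 * 335)
= 4.573 MPa

4.573


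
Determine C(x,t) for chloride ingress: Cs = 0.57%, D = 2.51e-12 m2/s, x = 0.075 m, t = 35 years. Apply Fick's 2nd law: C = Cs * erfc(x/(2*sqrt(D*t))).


t_seconds = 35 * 365.25 * 24 * 3600 = 1104516000.0 s
arg = 0.075 / (2 * sqrt(2.51e-12 * 1104516000.0))
= 0.7122
erfc(0.7122) = 0.3138
C = 0.57 * 0.3138 = 0.1789%

0.1789


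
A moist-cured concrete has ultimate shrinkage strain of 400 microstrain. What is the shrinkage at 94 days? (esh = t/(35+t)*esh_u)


esh(94) = 94 / (35 + 94) * 400
= 94 / 129 * 400
= 291.5 microstrain

291.5


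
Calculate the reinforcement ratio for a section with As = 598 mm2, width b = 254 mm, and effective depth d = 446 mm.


rho = As / (b * d)
= 598 / (254 * 446)
= 0.0053

0.0053


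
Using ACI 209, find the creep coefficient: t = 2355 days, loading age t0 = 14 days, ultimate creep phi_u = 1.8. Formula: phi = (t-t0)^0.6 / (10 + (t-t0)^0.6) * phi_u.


dt = 2355 - 14 = 2341
phi = 2341^0.6 / (10 + 2341^0.6) * 1.8
= 1.644

1.644


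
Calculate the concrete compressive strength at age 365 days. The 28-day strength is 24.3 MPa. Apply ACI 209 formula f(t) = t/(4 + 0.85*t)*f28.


f(365) = 365 / (4 + 0.85 * 365) * 24.3
= 365 / 314.25 * 24.3
= 28.22 MPa

28.22


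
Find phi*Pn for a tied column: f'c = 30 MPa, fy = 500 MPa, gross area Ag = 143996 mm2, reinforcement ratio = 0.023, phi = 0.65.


Ast = rho * Ag = 0.023 * 143996 = 3311.908 mm2
phi*Pn = 0.65 * 0.80 * (0.85 * 30 * (143996 - 3311.908) + 500 * 3311.908) / 1000
= 2726.57 kN

2726.57


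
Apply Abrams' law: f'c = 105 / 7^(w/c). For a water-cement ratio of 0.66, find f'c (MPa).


f'c = 105 / 7^0.66
= 105 / 3.612
= 29.07 MPa

29.07


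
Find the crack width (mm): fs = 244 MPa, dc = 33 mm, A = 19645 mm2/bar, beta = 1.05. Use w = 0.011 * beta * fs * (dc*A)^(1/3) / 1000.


w = 0.011 * beta * fs * (dc * A)^(1/3) / 1000
= 0.011 * 1.05 * 244 * (33 * 19645)^(1/3) / 1000
= 0.244 mm

0.244


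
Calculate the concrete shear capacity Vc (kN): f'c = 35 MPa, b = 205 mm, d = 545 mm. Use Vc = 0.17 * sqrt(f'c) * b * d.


Vc = 0.17 * sqrt(35) * 205 * 545 / 1000
= 112.37 kN

112.37


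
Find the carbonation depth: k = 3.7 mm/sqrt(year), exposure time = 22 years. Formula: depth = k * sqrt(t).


depth = k * sqrt(t)
= 3.7 * sqrt(22)
= 17.35 mm

17.35


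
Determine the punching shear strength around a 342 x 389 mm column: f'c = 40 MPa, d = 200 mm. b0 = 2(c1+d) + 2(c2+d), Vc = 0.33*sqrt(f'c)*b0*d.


b0 = 2*(342 + 200) + 2*(389 + 200) = 2262 mm
Vc = 0.33 * sqrt(40) * 2262 * 200 / 1000
= 944.21 kN

944.21


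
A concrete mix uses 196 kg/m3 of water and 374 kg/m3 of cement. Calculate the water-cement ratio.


w/c = water / cement
w/c = 196 / 374 = 0.524

0.524


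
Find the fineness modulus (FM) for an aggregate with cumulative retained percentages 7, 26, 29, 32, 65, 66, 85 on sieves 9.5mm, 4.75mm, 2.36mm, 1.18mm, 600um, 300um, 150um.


FM = sum(cumulative % retained) / 100
= 310 / 100
= 3.1

3.1


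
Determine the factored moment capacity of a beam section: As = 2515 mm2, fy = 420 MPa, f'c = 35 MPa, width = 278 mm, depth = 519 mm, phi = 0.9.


a = As * fy / (0.85 * f'c * b)
= 2515 * 420 / (0.85 * 35 * 278)
= 127.719 mm
Mn = As * fy * (d - a/2) / 10^6
= 480.7649 kN-m
phi*Mn = 0.9 * 480.7649 = 432.69 kN-m

432.69


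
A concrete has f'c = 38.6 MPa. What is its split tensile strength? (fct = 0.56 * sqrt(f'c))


fct = 0.56 * sqrt(38.6)
= 0.56 * 6.213
= 3.479 MPa

3.479


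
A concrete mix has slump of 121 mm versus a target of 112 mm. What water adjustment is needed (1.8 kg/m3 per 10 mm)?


Difference = 112 - 121 = -9 mm
Water adjustment = -9 * 1.8 / 10 = -1.6 kg/m3

-1.6


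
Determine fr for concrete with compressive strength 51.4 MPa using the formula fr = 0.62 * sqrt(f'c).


fr = 0.62 * sqrt(51.4)
= 4.445 MPa

4.445


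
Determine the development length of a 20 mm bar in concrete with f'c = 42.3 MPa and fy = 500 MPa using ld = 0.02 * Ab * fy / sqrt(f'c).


Ab = pi * 20^2 / 4 = 314.159 mm2
ld = 0.02 * 314.159 * 500 / sqrt(42.3)
= 483.0 mm

483.0


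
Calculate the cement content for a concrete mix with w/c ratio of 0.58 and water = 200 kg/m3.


Cement = water / (w/c)
= 200 / 0.58
= 344.8 kg/m3

344.8


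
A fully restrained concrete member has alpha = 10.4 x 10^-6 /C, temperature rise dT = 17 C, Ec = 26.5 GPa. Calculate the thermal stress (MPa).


sigma = alpha * dT * Ec
= 10.4e-6 * 17 * 26.5 * 1000
= 4.685 MPa

4.685


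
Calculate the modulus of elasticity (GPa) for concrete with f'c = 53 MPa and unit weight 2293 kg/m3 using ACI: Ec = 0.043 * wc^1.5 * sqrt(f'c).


Ec = 0.043 * 2293^1.5 * sqrt(53) / 1000
= 34.37 GPa

34.37


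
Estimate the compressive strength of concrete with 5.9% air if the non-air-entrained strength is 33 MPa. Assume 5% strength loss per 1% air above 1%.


Strength loss = (5.9 - 1) * 5 = 24.5%
f'c = 33 * (1 - 24.5/100)
= 24.91 MPa

24.91


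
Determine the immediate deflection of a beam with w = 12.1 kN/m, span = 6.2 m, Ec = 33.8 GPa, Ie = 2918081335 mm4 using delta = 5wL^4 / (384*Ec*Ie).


Convert: L = 6.2 m = 6200 mm, Ec = 33.8 GPa = 33800 MPa
delta = 5 * 12.1 * 6200^4 / (384 * 33800 * 2918081335)
= 2.36 mm

2.36


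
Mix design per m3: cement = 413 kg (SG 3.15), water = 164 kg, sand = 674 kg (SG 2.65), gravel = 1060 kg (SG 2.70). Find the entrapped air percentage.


Vol cement = 413 / (3.15 * 1000) = 0.131111 m3
Vol water = 164 / 1000 = 0.164 m3
Vol sand = 674 / (2.65 * 1000) = 0.25434 m3
Vol gravel = 1060 / (2.70 * 1000) = 0.392593 m3
Total solid + water volume = 0.942043 m3
Air = (1 - 0.942043) * 100 = 5.8%

5.8


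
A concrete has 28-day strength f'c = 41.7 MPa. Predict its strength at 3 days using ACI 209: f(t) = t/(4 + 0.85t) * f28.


f(3) = 3 / (4 + 0.85 * 3) * 41.7
= 3 / 6.55 * 41.7
= 19.1 MPa

19.1


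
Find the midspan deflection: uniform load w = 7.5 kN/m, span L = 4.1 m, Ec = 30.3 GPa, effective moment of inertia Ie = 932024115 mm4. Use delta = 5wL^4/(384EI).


Convert: L = 4.1 m = 4100 mm, Ec = 30.3 GPa = 30300 MPa
delta = 5 * 7.5 * 4100^4 / (384 * 30300 * 932024115)
= 0.98 mm

0.98


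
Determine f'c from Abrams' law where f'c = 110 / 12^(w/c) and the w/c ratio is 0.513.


f'c = 110 / 12^0.513
= 110 / 3.578
= 30.74 MPa

30.74


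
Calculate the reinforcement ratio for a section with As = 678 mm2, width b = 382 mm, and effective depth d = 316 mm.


rho = As / (b * d)
= 678 / (382 * 316)
= 0.0056

0.0056


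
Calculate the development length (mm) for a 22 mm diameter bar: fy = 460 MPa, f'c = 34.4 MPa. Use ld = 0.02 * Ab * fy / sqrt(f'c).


Ab = pi * 22^2 / 4 = 380.133 mm2
ld = 0.02 * 380.133 * 460 / sqrt(34.4)
= 596.3 mm

596.3


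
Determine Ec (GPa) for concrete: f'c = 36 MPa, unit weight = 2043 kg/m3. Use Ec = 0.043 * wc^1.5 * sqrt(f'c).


Ec = 0.043 * 2043^1.5 * sqrt(36) / 1000
= 23.82 GPa

23.82


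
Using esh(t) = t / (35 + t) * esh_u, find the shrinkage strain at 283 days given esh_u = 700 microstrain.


esh(283) = 283 / (35 + 283) * 700
= 283 / 318 * 700
= 623.0 microstrain

623.0


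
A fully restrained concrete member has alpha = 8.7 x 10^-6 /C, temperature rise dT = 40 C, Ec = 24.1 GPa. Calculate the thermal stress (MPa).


sigma = alpha * dT * Ec
= 8.7e-6 * 40 * 24.1 * 1000
= 8.387 MPa

8.387


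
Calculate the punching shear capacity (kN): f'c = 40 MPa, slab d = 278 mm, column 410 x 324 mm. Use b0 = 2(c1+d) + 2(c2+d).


b0 = 2*(410 + 278) + 2*(324 + 278) = 2580 mm
Vc = 0.33 * sqrt(40) * 2580 * 278 / 1000
= 1496.95 kN

1496.95


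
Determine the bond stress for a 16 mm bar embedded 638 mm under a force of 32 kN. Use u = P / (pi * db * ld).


u = P / (pi * db * ld)
= 32 * 1000 / (pi * 16 * 638)
= 0.998 MPa

0.998


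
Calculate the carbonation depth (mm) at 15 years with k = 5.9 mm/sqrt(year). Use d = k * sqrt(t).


depth = k * sqrt(t)
= 5.9 * sqrt(15)
= 22.85 mm

22.85


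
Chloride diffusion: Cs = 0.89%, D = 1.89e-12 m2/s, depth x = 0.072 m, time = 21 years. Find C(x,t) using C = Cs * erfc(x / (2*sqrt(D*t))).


t_seconds = 21 * 365.25 * 24 * 3600 = 662709600.0 s
arg = 0.072 / (2 * sqrt(1.89e-12 * 662709600.0))
= 1.0172
erfc(1.0172) = 0.1503
C = 0.89 * 0.1503 = 0.1337%

0.1337


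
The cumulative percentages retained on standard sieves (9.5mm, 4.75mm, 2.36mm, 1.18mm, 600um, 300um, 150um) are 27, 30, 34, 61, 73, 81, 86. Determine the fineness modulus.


FM = sum(cumulative % retained) / 100
= 392 / 100
= 3.92

3.92


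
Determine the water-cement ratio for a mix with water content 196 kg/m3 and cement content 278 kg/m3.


w/c = water / cement
w/c = 196 / 278 = 0.705

0.705


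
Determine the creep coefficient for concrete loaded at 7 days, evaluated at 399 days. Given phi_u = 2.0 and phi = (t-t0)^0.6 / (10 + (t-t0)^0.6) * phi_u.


dt = 399 - 7 = 392
phi = 392^0.6 / (10 + 392^0.6) * 2.0
= 1.565

1.565


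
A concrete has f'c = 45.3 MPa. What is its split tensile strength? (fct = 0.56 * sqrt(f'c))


fct = 0.56 * sqrt(45.3)
= 0.56 * 6.731
= 3.769 MPa

3.769


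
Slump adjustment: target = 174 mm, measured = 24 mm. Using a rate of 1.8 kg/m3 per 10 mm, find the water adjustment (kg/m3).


Difference = 174 - 24 = 150 mm
Water adjustment = 150 * 1.8 / 10 = 27.0 kg/m3

27.0


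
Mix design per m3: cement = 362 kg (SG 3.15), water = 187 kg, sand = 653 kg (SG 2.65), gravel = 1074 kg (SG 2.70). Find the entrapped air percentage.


Vol cement = 362 / (3.15 * 1000) = 0.114921 m3
Vol water = 187 / 1000 = 0.187 m3
Vol sand = 653 / (2.65 * 1000) = 0.246415 m3
Vol gravel = 1074 / (2.70 * 1000) = 0.397778 m3
Total solid + water volume = 0.946114 m3
Air = (1 - 0.946114) * 100 = 5.39%

5.39


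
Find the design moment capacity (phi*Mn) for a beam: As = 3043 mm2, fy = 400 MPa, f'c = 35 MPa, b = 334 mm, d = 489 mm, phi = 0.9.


a = As * fy / (0.85 * f'c * b)
= 3043 * 400 / (0.85 * 35 * 334)
= 122.4979 mm
Mn = As * fy * (d - a/2) / 10^6
= 520.6586 kN-m
phi*Mn = 0.9 * 520.6586 = 468.59 kN-m

468.59


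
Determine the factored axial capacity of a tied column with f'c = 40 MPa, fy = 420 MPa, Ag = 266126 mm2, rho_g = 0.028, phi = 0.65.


Ast = rho * Ag = 0.028 * 266126 = 7451.528 mm2
phi*Pn = 0.65 * 0.80 * (0.85 * 40 * (266126 - 7451.528) + 420 * 7451.528) / 1000
= 6200.78 kN

6200.78


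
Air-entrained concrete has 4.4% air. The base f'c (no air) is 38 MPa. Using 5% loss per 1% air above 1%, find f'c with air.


Strength loss = (4.4 - 1) * 5 = 17.0%
f'c = 38 * (1 - 17.0/100)
= 31.54 MPa

31.54


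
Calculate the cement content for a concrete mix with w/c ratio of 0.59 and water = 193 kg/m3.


Cement = water / (w/c)
= 193 / 0.59
= 327.1 kg/m3

327.1


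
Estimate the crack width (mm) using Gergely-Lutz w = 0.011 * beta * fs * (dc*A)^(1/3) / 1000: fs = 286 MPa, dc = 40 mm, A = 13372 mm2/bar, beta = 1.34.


w = 0.011 * beta * fs * (dc * A)^(1/3) / 1000
= 0.011 * 1.34 * 286 * (40 * 13372)^(1/3) / 1000
= 0.342 mm

0.342


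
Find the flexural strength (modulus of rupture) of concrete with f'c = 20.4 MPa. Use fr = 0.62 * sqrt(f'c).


fr = 0.62 * sqrt(20.4)
= 2.8 MPa

2.8


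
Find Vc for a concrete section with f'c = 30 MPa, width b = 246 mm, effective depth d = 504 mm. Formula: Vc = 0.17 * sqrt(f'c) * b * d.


Vc = 0.17 * sqrt(30) * 246 * 504 / 1000
= 115.45 kN

115.45


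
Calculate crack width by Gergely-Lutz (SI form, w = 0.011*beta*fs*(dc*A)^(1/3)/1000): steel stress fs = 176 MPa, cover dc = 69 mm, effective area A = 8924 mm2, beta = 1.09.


w = 0.011 * beta * fs * (dc * A)^(1/3) / 1000
= 0.011 * 1.09 * 176 * (69 * 8924)^(1/3) / 1000
= 0.18 mm

0.18


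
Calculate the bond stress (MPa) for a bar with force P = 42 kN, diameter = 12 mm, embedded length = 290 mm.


u = P / (pi * db * ld)
= 42 * 1000 / (pi * 12 * 290)
= 3.842 MPa

3.842


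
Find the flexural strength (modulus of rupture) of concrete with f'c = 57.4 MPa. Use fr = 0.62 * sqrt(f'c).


fr = 0.62 * sqrt(57.4)
= 4.697 MPa

4.697


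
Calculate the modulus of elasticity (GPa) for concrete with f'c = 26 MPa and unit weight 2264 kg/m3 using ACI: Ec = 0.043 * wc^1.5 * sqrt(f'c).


Ec = 0.043 * 2264^1.5 * sqrt(26) / 1000
= 23.62 GPa

23.62


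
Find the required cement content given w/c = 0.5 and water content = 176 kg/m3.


Cement = water / (w/c)
= 176 / 0.5
= 352.0 kg/m3

352.0


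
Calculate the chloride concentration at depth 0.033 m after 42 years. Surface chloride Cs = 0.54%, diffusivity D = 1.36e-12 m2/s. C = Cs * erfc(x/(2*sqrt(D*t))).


t_seconds = 42 * 365.25 * 24 * 3600 = 1325419200.0 s
arg = 0.033 / (2 * sqrt(1.36e-12 * 1325419200.0))
= 0.3886
erfc(0.3886) = 0.5826
C = 0.54 * 0.5826 = 0.3146%

0.3146


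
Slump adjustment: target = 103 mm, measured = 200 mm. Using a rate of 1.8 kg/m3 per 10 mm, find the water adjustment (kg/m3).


Difference = 103 - 200 = -97 mm
Water adjustment = -97 * 1.8 / 10 = -17.5 kg/m3

-17.5


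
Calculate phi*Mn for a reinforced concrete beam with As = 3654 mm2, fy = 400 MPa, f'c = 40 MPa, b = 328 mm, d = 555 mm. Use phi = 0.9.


a = As * fy / (0.85 * f'c * b)
= 3654 * 400 / (0.85 * 40 * 328)
= 131.0617 mm
Mn = As * fy * (d - a/2) / 10^6
= 715.4081 kN-m
phi*Mn = 0.9 * 715.4081 = 643.87 kN-m

643.87


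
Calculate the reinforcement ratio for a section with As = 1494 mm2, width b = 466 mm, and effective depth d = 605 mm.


rho = As / (b * d)
= 1494 / (466 * 605)
= 0.0053

0.0053


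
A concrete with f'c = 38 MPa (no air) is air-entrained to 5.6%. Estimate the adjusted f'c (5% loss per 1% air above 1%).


Strength loss = (5.6 - 1) * 5 = 23.0%
f'c = 38 * (1 - 23.0/100)
= 29.26 MPa

29.26


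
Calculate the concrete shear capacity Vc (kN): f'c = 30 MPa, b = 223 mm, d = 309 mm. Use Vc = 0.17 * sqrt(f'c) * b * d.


Vc = 0.17 * sqrt(30) * 223 * 309 / 1000
= 64.16 kN

64.16


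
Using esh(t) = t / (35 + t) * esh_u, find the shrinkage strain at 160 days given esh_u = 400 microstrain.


esh(160) = 160 / (35 + 160) * 400
= 160 / 195 * 400
= 328.2 microstrain

328.2


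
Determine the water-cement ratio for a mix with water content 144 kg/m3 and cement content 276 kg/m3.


w/c = water / cement
w/c = 144 / 276 = 0.522

0.522


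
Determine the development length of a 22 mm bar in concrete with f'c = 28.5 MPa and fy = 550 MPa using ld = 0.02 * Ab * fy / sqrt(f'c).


Ab = pi * 22^2 / 4 = 380.133 mm2
ld = 0.02 * 380.133 * 550 / sqrt(28.5)
= 783.3 mm

783.3


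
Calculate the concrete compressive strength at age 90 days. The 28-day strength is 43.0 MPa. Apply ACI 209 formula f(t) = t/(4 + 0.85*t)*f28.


f(90) = 90 / (4 + 0.85 * 90) * 43.0
= 90 / 80.5 * 43.0
= 48.07 MPa

48.07


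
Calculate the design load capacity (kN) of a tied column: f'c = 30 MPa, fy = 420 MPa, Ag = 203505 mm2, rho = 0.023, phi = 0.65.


Ast = rho * Ag = 0.023 * 203505 = 4680.615 mm2
phi*Pn = 0.65 * 0.80 * (0.85 * 30 * (203505 - 4680.615) + 420 * 4680.615) / 1000
= 3658.66 kN

3658.66


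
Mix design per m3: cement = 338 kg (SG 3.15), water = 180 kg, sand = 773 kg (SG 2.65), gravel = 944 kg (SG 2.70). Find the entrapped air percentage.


Vol cement = 338 / (3.15 * 1000) = 0.107302 m3
Vol water = 180 / 1000 = 0.18 m3
Vol sand = 773 / (2.65 * 1000) = 0.291698 m3
Vol gravel = 944 / (2.70 * 1000) = 0.34963 m3
Total solid + water volume = 0.928629 m3
Air = (1 - 0.928629) * 100 = 7.14%

7.14


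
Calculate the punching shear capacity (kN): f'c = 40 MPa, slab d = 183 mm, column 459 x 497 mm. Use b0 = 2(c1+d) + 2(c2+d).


b0 = 2*(459 + 183) + 2*(497 + 183) = 2644 mm
Vc = 0.33 * sqrt(40) * 2644 * 183 / 1000
= 1009.85 kN

1009.85


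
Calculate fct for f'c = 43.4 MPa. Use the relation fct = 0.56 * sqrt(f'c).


fct = 0.56 * sqrt(43.4)
= 0.56 * 6.588
= 3.689 MPa

3.689


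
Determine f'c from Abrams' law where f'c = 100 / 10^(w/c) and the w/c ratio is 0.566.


f'c = 100 / 10^0.566
= 100 / 3.681
= 27.16 MPa

27.16


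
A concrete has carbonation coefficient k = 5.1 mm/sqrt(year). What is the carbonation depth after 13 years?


depth = k * sqrt(t)
= 5.1 * sqrt(13)
= 18.39 mm

18.39


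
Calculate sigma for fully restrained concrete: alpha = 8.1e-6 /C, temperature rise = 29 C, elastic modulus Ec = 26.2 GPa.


sigma = alpha * dT * Ec
= 8.1e-6 * 29 * 26.2 * 1000
= 6.154 MPa

6.154


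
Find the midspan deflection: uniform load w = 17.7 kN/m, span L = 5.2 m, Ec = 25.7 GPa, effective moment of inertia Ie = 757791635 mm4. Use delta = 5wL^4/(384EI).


Convert: L = 5.2 m = 5200 mm, Ec = 25.7 GPa = 25700 MPa
delta = 5 * 17.7 * 5200^4 / (384 * 25700 * 757791635)
= 8.65 mm

8.65


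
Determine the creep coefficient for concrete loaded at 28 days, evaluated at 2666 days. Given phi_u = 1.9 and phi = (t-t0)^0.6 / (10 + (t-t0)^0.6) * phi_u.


dt = 2666 - 28 = 2638
phi = 2638^0.6 / (10 + 2638^0.6) * 1.9
= 1.745

1.745


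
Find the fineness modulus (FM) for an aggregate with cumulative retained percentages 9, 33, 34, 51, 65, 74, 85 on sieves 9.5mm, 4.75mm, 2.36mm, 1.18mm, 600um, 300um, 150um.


FM = sum(cumulative % retained) / 100
= 351 / 100
= 3.51

3.51


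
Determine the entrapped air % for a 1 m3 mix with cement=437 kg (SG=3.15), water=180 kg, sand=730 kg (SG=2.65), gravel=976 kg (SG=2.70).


Vol cement = 437 / (3.15 * 1000) = 0.13873 m3
Vol water = 180 / 1000 = 0.18 m3
Vol sand = 730 / (2.65 * 1000) = 0.275472 m3
Vol gravel = 976 / (2.70 * 1000) = 0.361481 m3
Total solid + water volume = 0.955683 m3
Air = (1 - 0.955683) * 100 = 4.43%

4.43


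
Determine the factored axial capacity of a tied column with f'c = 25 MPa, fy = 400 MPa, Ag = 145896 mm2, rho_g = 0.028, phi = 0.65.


Ast = rho * Ag = 0.028 * 145896 = 4085.088 mm2
phi*Pn = 0.65 * 0.80 * (0.85 * 25 * (145896 - 4085.088) + 400 * 4085.088) / 1000
= 2416.71 kN

2416.71


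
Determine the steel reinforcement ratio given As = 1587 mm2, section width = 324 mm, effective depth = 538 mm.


rho = As / (b * d)
= 1587 / (324 * 538)
= 0.0091

0.0091


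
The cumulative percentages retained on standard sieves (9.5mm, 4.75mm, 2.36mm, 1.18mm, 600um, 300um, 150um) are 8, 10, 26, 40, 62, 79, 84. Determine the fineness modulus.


FM = sum(cumulative % retained) / 100
= 309 / 100
= 3.09

3.09


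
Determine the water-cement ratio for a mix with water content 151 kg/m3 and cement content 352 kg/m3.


w/c = water / cement
w/c = 151 / 352 = 0.429

0.429


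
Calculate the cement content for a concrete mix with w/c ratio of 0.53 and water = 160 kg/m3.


Cement = water / (w/c)
= 160 / 0.53
= 301.9 kg/m3

301.9


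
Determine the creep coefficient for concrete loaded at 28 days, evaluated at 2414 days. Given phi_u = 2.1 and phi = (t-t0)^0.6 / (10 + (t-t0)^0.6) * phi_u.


dt = 2414 - 28 = 2386
phi = 2386^0.6 / (10 + 2386^0.6) * 2.1
= 1.919

1.919


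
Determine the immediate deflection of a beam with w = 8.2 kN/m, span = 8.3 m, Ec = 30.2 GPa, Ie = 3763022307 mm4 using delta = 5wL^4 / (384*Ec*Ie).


Convert: L = 8.3 m = 8300 mm, Ec = 30.2 GPa = 30200 MPa
delta = 5 * 8.2 * 8300^4 / (384 * 30200 * 3763022307)
= 4.46 mm

4.46


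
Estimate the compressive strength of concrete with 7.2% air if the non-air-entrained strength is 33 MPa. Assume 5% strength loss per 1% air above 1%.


Strength loss = (7.2 - 1) * 5 = 31.0%
f'c = 33 * (1 - 31.0/100)
= 22.77 MPa

22.77


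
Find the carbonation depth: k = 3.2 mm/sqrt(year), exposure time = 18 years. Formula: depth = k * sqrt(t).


depth = k * sqrt(t)
= 3.2 * sqrt(18)
= 13.58 mm

13.58


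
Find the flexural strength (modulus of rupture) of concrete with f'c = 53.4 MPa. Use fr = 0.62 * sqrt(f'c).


fr = 0.62 * sqrt(53.4)
= 4.531 MPa

4.531


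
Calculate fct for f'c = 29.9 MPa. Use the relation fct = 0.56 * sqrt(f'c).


fct = 0.56 * sqrt(29.9)
= 0.56 * 5.468
= 3.062 MPa

3.062


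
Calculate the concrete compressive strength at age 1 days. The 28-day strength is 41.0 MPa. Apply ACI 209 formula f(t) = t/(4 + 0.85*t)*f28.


f(1) = 1 / (4 + 0.85 * 1) * 41.0
= 1 / 4.85 * 41.0
= 8.45 MPa

8.45


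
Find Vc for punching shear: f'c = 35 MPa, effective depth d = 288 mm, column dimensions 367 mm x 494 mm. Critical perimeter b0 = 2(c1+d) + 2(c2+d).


b0 = 2*(367 + 288) + 2*(494 + 288) = 2874 mm
Vc = 0.33 * sqrt(35) * 2874 * 288 / 1000
= 1615.95 kN

1615.95


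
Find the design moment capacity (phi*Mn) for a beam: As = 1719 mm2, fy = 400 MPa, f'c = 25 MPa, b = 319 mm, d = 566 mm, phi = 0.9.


a = As * fy / (0.85 * f'c * b)
= 1719 * 400 / (0.85 * 25 * 319)
= 101.4346 mm
Mn = As * fy * (d - a/2) / 10^6
= 354.3084 kN-m
phi*Mn = 0.9 * 354.3084 = 318.88 kN-m

318.88


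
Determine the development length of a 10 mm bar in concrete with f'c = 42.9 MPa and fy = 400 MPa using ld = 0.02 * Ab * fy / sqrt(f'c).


Ab = pi * 10^2 / 4 = 78.54 mm2
ld = 0.02 * 78.54 * 400 / sqrt(42.9)
= 95.9 mm

95.9


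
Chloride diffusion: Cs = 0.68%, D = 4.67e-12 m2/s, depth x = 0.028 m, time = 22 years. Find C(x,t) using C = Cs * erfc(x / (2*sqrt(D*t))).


t_seconds = 22 * 365.25 * 24 * 3600 = 694267200.0 s
arg = 0.028 / (2 * sqrt(4.67e-12 * 694267200.0))
= 0.2459
erfc(0.2459) = 0.7281
C = 0.68 * 0.7281 = 0.4951%

0.4951


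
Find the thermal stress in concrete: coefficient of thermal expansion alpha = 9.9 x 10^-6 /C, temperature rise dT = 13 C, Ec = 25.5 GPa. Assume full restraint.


sigma = alpha * dT * Ec
= 9.9e-6 * 13 * 25.5 * 1000
= 3.282 MPa

3.282


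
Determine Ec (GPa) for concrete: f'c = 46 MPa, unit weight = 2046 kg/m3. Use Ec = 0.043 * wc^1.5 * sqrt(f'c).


Ec = 0.043 * 2046^1.5 * sqrt(46) / 1000
= 26.99 GPa

26.99


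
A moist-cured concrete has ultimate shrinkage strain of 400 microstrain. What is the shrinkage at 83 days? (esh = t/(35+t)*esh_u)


esh(83) = 83 / (35 + 83) * 400
= 83 / 118 * 400
= 281.4 microstrain

281.4


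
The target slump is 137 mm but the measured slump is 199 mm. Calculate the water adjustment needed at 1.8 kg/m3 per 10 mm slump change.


Difference = 137 - 199 = -62 mm
Water adjustment = -62 * 1.8 / 10 = -11.2 kg/m3

-11.2


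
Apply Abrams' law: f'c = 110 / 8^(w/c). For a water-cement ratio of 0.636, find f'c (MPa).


f'c = 110 / 8^0.636
= 110 / 3.753
= 29.31 MPa

29.31


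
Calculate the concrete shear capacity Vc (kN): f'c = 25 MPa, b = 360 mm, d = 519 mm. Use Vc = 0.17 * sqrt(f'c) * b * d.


Vc = 0.17 * sqrt(25) * 360 * 519 / 1000
= 158.81 kN

158.81


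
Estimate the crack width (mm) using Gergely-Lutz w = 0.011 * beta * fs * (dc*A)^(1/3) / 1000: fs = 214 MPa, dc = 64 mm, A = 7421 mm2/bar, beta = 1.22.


w = 0.011 * beta * fs * (dc * A)^(1/3) / 1000
= 0.011 * 1.22 * 214 * (64 * 7421)^(1/3) / 1000
= 0.224 mm

0.224


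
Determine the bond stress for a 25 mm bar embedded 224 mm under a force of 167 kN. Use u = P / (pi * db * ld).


u = P / (pi * db * ld)
= 167 * 1000 / (pi * 25 * 224)
= 9.492 MPa

9.492


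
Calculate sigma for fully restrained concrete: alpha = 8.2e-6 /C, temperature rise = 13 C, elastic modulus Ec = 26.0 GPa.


sigma = alpha * dT * Ec
= 8.2e-6 * 13 * 26.0 * 1000
= 2.772 MPa

2.772


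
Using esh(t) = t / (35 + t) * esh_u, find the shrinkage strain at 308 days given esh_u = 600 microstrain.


esh(308) = 308 / (35 + 308) * 600
= 308 / 343 * 600
= 538.8 microstrain

538.8


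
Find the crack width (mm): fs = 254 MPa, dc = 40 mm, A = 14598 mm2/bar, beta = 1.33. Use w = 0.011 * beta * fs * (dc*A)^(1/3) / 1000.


w = 0.011 * beta * fs * (dc * A)^(1/3) / 1000
= 0.011 * 1.33 * 254 * (40 * 14598)^(1/3) / 1000
= 0.311 mm

0.311


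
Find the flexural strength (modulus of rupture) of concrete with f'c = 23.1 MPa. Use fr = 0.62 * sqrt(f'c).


fr = 0.62 * sqrt(23.1)
= 2.98 MPa

2.98


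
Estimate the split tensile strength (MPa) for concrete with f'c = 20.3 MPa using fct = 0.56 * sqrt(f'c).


fct = 0.56 * sqrt(20.3)
= 0.56 * 4.506
= 2.523 MPa

2.523


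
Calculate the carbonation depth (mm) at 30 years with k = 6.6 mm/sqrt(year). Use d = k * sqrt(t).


depth = k * sqrt(t)
= 6.6 * sqrt(30)
= 36.15 mm

36.15


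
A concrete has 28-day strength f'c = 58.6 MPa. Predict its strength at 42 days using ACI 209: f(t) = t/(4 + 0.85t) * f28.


f(42) = 42 / (4 + 0.85 * 42) * 58.6
= 42 / 39.7 * 58.6
= 61.99 MPa

61.99


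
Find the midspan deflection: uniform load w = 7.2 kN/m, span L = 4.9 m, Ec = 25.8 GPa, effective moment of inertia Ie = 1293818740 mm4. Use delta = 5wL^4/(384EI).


Convert: L = 4.9 m = 4900 mm, Ec = 25.8 GPa = 25800 MPa
delta = 5 * 7.2 * 4900^4 / (384 * 25800 * 1293818740)
= 1.62 mm

1.62


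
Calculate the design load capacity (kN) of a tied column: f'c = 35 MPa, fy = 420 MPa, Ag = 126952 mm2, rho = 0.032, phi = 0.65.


Ast = rho * Ag = 0.032 * 126952 = 4062.464 mm2
phi*Pn = 0.65 * 0.80 * (0.85 * 35 * (126952 - 4062.464) + 420 * 4062.464) / 1000
= 2788.34 kN

2788.34


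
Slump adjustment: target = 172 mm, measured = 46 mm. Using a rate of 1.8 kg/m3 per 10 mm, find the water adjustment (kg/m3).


Difference = 172 - 46 = 126 mm
Water adjustment = 126 * 1.8 / 10 = 22.7 kg/m3

22.7


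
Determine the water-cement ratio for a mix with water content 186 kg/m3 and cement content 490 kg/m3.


w/c = water / cement
w/c = 186 / 490 = 0.38

0.38


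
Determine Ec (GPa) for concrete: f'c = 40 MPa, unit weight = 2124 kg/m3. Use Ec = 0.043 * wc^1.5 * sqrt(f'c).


Ec = 0.043 * 2124^1.5 * sqrt(40) / 1000
= 26.62 GPa

26.62


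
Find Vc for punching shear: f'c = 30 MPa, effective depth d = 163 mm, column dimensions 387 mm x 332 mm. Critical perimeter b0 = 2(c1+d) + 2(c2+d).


b0 = 2*(387 + 163) + 2*(332 + 163) = 2090 mm
Vc = 0.33 * sqrt(30) * 2090 * 163 / 1000
= 615.76 kN

615.76


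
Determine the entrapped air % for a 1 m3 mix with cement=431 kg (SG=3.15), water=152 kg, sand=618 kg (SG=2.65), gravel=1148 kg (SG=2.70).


Vol cement = 431 / (3.15 * 1000) = 0.136825 m3
Vol water = 152 / 1000 = 0.152 m3
Vol sand = 618 / (2.65 * 1000) = 0.233208 m3
Vol gravel = 1148 / (2.70 * 1000) = 0.425185 m3
Total solid + water volume = 0.947218 m3
Air = (1 - 0.947218) * 100 = 5.28%

5.28


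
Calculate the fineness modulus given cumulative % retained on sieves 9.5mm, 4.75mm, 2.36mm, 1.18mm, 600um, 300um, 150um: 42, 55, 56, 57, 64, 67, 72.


FM = sum(cumulative % retained) / 100
= 413 / 100
= 4.13

4.13


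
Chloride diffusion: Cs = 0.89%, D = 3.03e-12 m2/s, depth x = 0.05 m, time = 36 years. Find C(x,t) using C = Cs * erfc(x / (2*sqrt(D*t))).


t_seconds = 36 * 365.25 * 24 * 3600 = 1136073600.0 s
arg = 0.05 / (2 * sqrt(3.03e-12 * 1136073600.0))
= 0.4261
erfc(0.4261) = 0.5468
C = 0.89 * 0.5468 = 0.4866%

0.4866


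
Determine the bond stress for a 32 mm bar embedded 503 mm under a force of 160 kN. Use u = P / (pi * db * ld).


u = P / (pi * db * ld)
= 160 * 1000 / (pi * 32 * 503)
= 3.164 MPa

3.164


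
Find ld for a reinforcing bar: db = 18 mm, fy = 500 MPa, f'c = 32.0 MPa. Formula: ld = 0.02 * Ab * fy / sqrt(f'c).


Ab = pi * 18^2 / 4 = 254.469 mm2
ld = 0.02 * 254.469 * 500 / sqrt(32.0)
= 449.8 mm

449.8
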